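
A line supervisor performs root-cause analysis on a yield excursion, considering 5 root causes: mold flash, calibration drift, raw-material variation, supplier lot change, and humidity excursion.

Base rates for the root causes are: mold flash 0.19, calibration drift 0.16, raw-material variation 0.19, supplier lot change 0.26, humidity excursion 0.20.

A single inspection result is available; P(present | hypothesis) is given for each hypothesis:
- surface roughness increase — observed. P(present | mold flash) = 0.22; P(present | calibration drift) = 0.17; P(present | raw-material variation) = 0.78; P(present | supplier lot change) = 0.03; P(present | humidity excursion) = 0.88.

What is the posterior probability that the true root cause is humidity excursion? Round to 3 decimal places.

For each hypothesis, the unnormalized posterior weight is prior × likelihood:
  mold flash: 0.19 × 0.22 = 0.0418
  calibration drift: 0.16 × 0.17 = 0.0272
  raw-material variation: 0.19 × 0.78 = 0.1482
  supplier lot change: 0.26 × 0.03 = 0.0078
  humidity excursion: 0.20 × 0.88 = 0.176
Marginal likelihood of the evidence = 0.401.
P(humidity excursion | evidence) = 0.176 / 0.401 ≈ 0.439.

0.439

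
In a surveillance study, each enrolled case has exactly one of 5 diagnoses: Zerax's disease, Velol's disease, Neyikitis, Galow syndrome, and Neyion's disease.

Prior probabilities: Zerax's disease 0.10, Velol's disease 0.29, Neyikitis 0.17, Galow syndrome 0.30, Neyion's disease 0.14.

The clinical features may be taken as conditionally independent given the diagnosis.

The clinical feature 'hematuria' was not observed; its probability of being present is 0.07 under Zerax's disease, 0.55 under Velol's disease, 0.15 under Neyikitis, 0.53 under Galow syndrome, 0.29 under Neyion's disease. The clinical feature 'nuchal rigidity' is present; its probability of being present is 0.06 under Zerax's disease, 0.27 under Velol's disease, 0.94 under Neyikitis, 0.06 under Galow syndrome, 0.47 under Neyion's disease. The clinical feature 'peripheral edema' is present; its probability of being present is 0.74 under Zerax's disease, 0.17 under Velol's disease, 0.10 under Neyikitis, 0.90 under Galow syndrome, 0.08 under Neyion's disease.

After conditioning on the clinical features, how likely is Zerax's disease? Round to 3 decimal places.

0.118

Multiply each prior by the joint likelihood of the clinical feature pattern (using 1 − P(present | H) for each absent clinical feature):
  Zerax's disease: 0.10 × (1 − 0.07) × 0.06 × 0.74 = 0.0041292
  Velol's disease: 0.29 × (1 − 0.55) × 0.27 × 0.17 = 0.0059899
  Neyikitis: 0.17 × (1 − 0.15) × 0.94 × 0.10 = 0.013583
  Galow syndrome: 0.30 × (1 − 0.53) × 0.06 × 0.90 = 0.007614
  Neyion's disease: 0.14 × (1 − 0.29) × 0.47 × 0.08 = 0.0037374
The unnormalized weights sum to 0.035054.
P(Zerax's disease | evidence) = 0.0041292 / 0.035054 ≈ 0.118.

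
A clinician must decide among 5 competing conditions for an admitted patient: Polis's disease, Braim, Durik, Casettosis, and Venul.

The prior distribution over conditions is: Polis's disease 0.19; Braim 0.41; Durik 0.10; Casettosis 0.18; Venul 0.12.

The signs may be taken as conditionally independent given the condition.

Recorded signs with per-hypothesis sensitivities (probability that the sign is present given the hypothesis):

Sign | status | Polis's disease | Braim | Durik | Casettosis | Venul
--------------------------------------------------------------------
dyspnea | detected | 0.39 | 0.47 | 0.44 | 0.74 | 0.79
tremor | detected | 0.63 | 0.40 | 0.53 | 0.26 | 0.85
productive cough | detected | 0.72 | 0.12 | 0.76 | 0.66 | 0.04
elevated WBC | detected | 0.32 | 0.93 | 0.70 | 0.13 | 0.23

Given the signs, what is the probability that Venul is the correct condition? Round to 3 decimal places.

0.021

For each hypothesis, the unnormalized posterior weight is prior × product of the sign likelihoods:
  Polis's disease: 0.19 × 0.39 × 0.63 × 0.72 × 0.32 = 0.010756
  Braim: 0.41 × 0.47 × 0.40 × 0.12 × 0.93 = 0.0086021
  Durik: 0.10 × 0.44 × 0.53 × 0.76 × 0.70 = 0.012406
  Casettosis: 0.18 × 0.74 × 0.26 × 0.66 × 0.13 = 0.0029714
  Venul: 0.12 × 0.79 × 0.85 × 0.04 × 0.23 = 0.00074134
Marginal likelihood of the evidence = 0.035477.
P(Venul | evidence) = 0.00074134 / 0.035477 ≈ 0.021.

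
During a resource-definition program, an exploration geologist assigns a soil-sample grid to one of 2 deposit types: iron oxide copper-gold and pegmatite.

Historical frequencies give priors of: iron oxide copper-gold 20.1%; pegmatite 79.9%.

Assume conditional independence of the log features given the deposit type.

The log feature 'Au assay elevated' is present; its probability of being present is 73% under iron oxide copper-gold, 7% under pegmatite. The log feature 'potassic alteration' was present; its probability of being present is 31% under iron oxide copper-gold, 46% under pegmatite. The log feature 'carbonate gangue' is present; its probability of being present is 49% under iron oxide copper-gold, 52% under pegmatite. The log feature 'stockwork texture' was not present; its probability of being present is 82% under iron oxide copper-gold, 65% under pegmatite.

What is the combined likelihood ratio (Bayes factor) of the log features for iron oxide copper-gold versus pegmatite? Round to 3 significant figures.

3.41

Joint likelihood of the log feature pattern under each hypothesis (using 1 − P(present | H) for each absent log feature):
  iron oxide copper-gold: 0.73 × 0.31 × 0.49 × (1 − 0.82) = 0.01996
  pegmatite: 0.07 × 0.46 × 0.52 × (1 − 0.65) = 0.0058604
Bayes factor = 0.01996 / 0.0058604 ≈ 3.41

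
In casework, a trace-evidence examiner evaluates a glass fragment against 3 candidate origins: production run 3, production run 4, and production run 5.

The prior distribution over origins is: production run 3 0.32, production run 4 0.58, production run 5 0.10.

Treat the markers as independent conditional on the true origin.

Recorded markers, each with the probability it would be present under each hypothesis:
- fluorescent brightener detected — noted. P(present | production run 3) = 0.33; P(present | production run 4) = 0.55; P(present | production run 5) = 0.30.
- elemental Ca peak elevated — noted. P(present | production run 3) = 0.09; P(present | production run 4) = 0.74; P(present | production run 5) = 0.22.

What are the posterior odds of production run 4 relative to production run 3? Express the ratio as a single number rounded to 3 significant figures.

Unnormalized posterior weight (prior times the marker likelihoods) for each of the two hypotheses:
  production run 4: 0.58 × 0.55 × 0.74 = 0.23606
  production run 3: 0.32 × 0.33 × 0.09 = 0.009504
Odds(production run 4 : production run 3) = 0.23606 / 0.009504 ≈ 24.8.

24.8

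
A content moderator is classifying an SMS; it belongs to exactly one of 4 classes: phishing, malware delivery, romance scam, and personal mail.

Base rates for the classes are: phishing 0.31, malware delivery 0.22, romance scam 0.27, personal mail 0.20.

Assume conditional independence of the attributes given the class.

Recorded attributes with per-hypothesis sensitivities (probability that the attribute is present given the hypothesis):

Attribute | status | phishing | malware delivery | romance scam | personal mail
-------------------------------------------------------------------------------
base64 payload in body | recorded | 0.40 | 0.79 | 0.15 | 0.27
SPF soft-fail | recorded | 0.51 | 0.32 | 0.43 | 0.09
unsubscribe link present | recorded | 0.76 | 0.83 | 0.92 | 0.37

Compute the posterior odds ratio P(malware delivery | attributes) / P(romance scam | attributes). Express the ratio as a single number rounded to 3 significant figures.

2.88

Posterior odds equal prior odds times the likelihood ratio; only the two competing hypotheses matter.
  malware delivery: 0.22 × 0.79 × 0.32 × 0.83 = 0.046161
  romance scam: 0.27 × 0.15 × 0.43 × 0.92 = 0.016022
Odds(malware delivery : romance scam) = 0.046161 / 0.016022 ≈ 2.88.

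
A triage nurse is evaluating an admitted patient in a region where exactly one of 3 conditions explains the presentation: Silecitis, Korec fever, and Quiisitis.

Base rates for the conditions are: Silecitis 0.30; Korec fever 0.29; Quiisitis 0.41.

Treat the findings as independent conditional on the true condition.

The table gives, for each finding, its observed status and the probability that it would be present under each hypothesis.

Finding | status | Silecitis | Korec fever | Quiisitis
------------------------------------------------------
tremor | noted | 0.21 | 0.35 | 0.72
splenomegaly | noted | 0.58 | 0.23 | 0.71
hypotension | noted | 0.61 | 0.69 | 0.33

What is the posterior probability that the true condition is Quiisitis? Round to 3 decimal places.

0.643

Multiply each prior by the joint likelihood of the evidence pattern:
  Silecitis: 0.30 × 0.21 × 0.58 × 0.61 = 0.022289
  Korec fever: 0.29 × 0.35 × 0.23 × 0.69 = 0.016108
  Quiisitis: 0.41 × 0.72 × 0.71 × 0.33 = 0.069165
The unnormalized weights sum to 0.10756.
P(Quiisitis | evidence) = 0.069165 / 0.10756 ≈ 0.643.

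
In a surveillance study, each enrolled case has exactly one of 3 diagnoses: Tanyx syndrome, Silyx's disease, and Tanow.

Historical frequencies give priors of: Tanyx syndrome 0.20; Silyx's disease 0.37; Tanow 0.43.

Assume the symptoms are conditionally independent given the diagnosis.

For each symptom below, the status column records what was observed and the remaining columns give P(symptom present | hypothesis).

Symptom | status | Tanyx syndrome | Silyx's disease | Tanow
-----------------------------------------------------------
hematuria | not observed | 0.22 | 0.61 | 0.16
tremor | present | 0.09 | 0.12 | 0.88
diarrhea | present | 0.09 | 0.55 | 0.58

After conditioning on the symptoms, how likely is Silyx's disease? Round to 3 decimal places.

Multiply each prior by the joint likelihood of the symptom pattern (using 1 − P(present | H) for each absent symptom):
  Tanyx syndrome: 0.20 × (1 − 0.22) × 0.09 × 0.09 = 0.0012636
  Silyx's disease: 0.37 × (1 − 0.61) × 0.12 × 0.55 = 0.0095238
  Tanow: 0.43 × (1 − 0.16) × 0.88 × 0.58 = 0.18436
The unnormalized weights sum to 0.19514.
P(Silyx's disease | evidence) = 0.0095238 / 0.19514 ≈ 0.049.

0.049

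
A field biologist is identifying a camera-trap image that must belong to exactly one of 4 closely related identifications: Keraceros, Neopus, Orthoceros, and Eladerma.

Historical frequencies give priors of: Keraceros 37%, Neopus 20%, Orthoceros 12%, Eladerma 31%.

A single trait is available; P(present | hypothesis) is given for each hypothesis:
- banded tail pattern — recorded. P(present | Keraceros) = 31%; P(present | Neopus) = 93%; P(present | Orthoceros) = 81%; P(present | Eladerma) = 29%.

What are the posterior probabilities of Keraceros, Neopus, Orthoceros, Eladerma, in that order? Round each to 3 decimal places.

0.235, 0.381, 0.199, 0.184

Multiply each prior by the likelihood of the trait:
  Keraceros: 0.37 × 0.31 = 0.1147
  Neopus: 0.20 × 0.93 = 0.186
  Orthoceros: 0.12 × 0.81 = 0.0972
  Eladerma: 0.31 × 0.29 = 0.0899
Normalizing constant Z = 0.1147 + 0.186 + 0.0972 + 0.0899 = 0.4878.
P(Keraceros | evidence) = 0.1147 / 0.4878 ≈ 0.235
P(Neopus | evidence) = 0.186 / 0.4878 ≈ 0.381
P(Orthoceros | evidence) = 0.0972 / 0.4878 ≈ 0.199
P(Eladerma | evidence) = 0.0899 / 0.4878 ≈ 0.184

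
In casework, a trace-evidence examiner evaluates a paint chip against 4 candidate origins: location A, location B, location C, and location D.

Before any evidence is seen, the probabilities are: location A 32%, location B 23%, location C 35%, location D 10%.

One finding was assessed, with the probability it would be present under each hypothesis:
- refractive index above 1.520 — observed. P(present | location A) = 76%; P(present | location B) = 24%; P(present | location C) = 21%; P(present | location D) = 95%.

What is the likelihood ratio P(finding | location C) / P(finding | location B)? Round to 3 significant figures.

0.875

The Bayes factor is the ratio of the two likelihoods.
  location C: 0.21
  location B: 0.24
Bayes factor = 0.21 / 0.24 ≈ 0.875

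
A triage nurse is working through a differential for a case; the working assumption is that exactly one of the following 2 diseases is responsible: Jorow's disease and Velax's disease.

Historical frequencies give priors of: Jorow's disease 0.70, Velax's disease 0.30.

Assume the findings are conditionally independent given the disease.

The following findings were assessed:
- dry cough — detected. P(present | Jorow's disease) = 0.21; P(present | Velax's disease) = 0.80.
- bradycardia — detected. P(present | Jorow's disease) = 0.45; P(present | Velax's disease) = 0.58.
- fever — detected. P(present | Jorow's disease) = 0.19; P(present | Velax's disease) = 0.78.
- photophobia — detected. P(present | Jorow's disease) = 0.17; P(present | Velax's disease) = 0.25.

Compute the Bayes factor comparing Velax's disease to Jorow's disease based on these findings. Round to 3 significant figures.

Take the product of per-finding likelihoods under each hypothesis, then divide.
  Velax's disease: 0.80 × 0.58 × 0.78 × 0.25 = 0.09048
  Jorow's disease: 0.21 × 0.45 × 0.19 × 0.17 = 0.0030524
Bayes factor = 0.09048 / 0.0030524 ≈ 29.6

29.6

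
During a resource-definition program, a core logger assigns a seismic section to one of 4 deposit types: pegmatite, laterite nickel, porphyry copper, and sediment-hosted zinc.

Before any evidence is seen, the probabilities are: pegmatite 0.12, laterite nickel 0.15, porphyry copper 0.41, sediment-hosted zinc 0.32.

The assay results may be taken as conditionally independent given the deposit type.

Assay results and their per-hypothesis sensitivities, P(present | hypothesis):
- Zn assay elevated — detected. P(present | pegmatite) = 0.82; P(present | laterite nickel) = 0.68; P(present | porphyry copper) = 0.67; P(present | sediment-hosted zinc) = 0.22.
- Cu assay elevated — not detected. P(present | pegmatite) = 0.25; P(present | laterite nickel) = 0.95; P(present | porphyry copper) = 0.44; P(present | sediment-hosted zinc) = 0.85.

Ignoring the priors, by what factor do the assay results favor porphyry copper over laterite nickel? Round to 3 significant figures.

Take the product of per-assay result likelihoods under each hypothesis (using 1 − P(present | H) for each absent assay result), then divide.
  porphyry copper: 0.67 × (1 − 0.44) = 0.3752
  laterite nickel: 0.68 × (1 − 0.95) = 0.034
Bayes factor = 0.3752 / 0.034 ≈ 11.0

11.0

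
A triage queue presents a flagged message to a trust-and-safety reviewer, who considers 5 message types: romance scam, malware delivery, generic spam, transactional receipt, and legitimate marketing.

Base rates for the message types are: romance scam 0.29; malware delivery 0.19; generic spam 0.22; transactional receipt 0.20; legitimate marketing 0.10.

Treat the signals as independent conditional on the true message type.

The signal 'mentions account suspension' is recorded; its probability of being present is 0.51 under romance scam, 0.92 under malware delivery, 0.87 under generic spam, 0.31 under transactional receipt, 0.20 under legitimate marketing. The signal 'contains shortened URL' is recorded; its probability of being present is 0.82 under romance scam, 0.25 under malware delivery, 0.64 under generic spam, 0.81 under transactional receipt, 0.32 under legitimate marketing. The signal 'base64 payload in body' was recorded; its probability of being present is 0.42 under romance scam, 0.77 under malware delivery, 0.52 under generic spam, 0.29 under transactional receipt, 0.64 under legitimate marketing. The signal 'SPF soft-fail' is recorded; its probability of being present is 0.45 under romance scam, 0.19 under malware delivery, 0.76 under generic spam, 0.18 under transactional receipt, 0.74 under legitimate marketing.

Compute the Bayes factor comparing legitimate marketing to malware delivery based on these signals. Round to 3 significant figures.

0.901

The Bayes factor is the ratio of the joint likelihoods of the signal pattern under the two hypotheses.
  legitimate marketing: 0.20 × 0.32 × 0.64 × 0.74 = 0.03031
  malware delivery: 0.92 × 0.25 × 0.77 × 0.19 = 0.033649
Bayes factor = 0.03031 / 0.033649 ≈ 0.901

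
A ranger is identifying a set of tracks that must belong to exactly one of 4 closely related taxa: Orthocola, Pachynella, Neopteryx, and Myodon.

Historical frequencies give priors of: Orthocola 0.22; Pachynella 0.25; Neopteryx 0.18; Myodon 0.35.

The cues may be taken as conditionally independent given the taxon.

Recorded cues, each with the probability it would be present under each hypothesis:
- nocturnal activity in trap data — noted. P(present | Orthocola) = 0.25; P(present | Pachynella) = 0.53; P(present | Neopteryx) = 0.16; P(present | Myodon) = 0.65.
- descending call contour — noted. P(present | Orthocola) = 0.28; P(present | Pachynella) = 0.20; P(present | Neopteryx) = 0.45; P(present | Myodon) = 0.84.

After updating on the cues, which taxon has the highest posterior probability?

Multiply each prior by the joint likelihood of the cue pattern:
  Orthocola: 0.22 × 0.25 × 0.28 = 0.0154
  Pachynella: 0.25 × 0.53 × 0.20 = 0.0265
  Neopteryx: 0.18 × 0.16 × 0.45 = 0.01296
  Myodon: 0.35 × 0.65 × 0.84 = 0.1911
The unnormalized weights sum to 0.24596.
P(Orthocola | evidence) ≈ 0.0154 / 0.24596 ≈ 0.063
P(Pachynella | evidence) ≈ 0.0265 / 0.24596 ≈ 0.108
P(Neopteryx | evidence) ≈ 0.01296 / 0.24596 ≈ 0.053
P(Myodon | evidence) ≈ 0.1911 / 0.24596 ≈ 0.777
The largest is 0.777, so Myodon is most probable.

Myodon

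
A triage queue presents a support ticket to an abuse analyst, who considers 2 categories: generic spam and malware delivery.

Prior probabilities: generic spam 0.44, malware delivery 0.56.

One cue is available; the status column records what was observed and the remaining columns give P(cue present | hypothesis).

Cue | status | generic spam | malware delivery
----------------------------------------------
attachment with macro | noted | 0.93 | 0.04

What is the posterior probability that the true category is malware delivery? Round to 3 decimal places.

Multiply each prior by the likelihood of the cue:
  generic spam: 0.44 × 0.93 = 0.4092
  malware delivery: 0.56 × 0.04 = 0.0224
The unnormalized weights sum to 0.4316.
P(malware delivery | evidence) = 0.0224 / 0.4316 ≈ 0.052.

0.052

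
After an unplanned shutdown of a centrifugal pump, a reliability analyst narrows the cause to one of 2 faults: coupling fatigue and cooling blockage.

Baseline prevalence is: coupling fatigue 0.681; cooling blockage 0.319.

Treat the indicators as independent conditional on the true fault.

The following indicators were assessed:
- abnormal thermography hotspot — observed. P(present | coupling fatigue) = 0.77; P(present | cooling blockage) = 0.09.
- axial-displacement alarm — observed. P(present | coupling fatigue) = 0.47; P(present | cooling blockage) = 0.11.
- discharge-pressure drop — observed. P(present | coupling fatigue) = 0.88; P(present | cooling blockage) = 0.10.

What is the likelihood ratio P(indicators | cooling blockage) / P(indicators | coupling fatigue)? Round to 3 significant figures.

0.00311

Take the product of per-indicator likelihoods under each hypothesis, then divide.
  cooling blockage: 0.09 × 0.11 × 0.10 = 0.00099
  coupling fatigue: 0.77 × 0.47 × 0.88 = 0.31847
Bayes factor = 0.00099 / 0.31847 ≈ 0.00311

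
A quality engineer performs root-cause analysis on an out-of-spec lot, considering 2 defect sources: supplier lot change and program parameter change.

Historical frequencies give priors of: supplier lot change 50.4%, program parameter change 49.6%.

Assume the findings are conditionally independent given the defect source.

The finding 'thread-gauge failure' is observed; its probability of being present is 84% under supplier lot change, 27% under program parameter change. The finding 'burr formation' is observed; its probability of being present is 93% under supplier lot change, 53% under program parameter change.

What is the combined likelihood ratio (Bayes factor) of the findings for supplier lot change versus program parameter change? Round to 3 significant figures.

Take the product of per-finding likelihoods under each hypothesis, then divide.
  supplier lot change: 0.84 × 0.93 = 0.7812
  program parameter change: 0.27 × 0.53 = 0.1431
Bayes factor = 0.7812 / 0.1431 ≈ 5.46

5.46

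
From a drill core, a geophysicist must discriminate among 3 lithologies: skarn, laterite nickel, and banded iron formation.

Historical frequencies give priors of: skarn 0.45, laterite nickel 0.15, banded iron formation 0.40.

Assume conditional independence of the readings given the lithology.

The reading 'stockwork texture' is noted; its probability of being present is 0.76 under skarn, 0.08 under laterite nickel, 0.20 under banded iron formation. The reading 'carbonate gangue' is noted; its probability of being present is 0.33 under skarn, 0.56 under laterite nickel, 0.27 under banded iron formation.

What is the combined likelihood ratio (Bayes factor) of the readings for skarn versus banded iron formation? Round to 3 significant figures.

Take the product of per-reading likelihoods under each hypothesis, then divide.
  skarn: 0.76 × 0.33 = 0.2508
  banded iron formation: 0.20 × 0.27 = 0.054
Bayes factor = 0.2508 / 0.054 ≈ 4.64

4.64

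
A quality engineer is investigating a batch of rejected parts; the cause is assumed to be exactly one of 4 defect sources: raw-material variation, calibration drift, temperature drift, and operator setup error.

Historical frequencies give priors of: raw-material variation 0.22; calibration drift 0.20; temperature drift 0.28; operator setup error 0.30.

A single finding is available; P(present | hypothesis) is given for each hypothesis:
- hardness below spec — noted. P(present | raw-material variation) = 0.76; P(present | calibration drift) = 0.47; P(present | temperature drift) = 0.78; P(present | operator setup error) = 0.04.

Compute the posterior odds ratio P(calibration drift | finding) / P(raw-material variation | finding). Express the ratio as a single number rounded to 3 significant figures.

0.562

Unnormalized posterior weight (prior times the finding likelihood) for each of the two hypotheses:
  calibration drift: 0.20 × 0.47 = 0.094
  raw-material variation: 0.22 × 0.76 = 0.1672
Posterior odds = 0.094 / 0.1672 ≈ 0.562.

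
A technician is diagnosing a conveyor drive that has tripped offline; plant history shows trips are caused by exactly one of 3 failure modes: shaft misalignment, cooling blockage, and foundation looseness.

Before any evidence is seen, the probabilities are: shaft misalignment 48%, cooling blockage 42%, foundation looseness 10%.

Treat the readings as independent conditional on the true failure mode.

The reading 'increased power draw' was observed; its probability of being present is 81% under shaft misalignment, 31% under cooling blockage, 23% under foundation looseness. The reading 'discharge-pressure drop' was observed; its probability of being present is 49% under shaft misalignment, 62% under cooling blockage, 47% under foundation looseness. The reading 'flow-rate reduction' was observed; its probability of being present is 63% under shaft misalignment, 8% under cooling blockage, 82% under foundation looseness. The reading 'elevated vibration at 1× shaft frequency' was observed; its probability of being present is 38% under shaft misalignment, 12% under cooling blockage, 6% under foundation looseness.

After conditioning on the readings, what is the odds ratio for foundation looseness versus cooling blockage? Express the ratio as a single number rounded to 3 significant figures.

0.686

Posterior odds equal prior odds times the likelihood ratio; only the two competing hypotheses matter.
  foundation looseness: 0.10 × 0.23 × 0.47 × 0.82 × 0.06 = 0.00053185
  cooling blockage: 0.42 × 0.31 × 0.62 × 0.08 × 0.12 = 0.00077495
Posterior odds = 0.00053185 / 0.00077495 ≈ 0.686.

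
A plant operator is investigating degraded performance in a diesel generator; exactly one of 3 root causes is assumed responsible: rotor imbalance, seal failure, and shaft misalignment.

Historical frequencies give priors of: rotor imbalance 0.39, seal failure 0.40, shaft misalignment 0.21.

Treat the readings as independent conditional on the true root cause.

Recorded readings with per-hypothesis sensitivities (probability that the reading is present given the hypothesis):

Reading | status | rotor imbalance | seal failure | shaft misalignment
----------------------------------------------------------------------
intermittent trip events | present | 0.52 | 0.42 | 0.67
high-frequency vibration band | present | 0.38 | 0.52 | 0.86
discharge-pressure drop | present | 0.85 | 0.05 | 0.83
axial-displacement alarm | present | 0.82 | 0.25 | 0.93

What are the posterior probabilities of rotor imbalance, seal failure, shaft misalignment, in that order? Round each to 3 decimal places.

For each hypothesis, the unnormalized posterior weight is prior × product of the reading likelihoods:
  rotor imbalance: 0.39 × 0.52 × 0.38 × 0.85 × 0.82 = 0.053714
  seal failure: 0.40 × 0.42 × 0.52 × 0.05 × 0.25 = 0.001092
  shaft misalignment: 0.21 × 0.67 × 0.86 × 0.83 × 0.93 = 0.093401
Normalizing constant Z = 0.053714 + 0.001092 + 0.093401 = 0.14821.
P(rotor imbalance | evidence) = 0.053714 / 0.14821 ≈ 0.362
P(seal failure | evidence) = 0.001092 / 0.14821 ≈ 0.007
P(shaft misalignment | evidence) = 0.093401 / 0.14821 ≈ 0.630

0.362, 0.007, 0.630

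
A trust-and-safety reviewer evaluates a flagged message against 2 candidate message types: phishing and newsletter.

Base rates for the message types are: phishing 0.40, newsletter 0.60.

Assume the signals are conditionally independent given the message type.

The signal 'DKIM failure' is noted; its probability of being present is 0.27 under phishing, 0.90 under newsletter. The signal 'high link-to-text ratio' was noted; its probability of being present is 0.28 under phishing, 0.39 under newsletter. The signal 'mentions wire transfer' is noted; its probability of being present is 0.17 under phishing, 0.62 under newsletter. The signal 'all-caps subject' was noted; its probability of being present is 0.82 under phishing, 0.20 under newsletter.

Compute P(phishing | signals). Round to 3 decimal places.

Multiply each prior by the joint likelihood of the signal pattern:
  phishing: 0.40 × 0.27 × 0.28 × 0.17 × 0.82 = 0.0042155
  newsletter: 0.60 × 0.90 × 0.39 × 0.62 × 0.20 = 0.026114
The unnormalized weights sum to 0.03033.
P(phishing | evidence) = 0.0042155 / 0.03033 ≈ 0.139.

0.139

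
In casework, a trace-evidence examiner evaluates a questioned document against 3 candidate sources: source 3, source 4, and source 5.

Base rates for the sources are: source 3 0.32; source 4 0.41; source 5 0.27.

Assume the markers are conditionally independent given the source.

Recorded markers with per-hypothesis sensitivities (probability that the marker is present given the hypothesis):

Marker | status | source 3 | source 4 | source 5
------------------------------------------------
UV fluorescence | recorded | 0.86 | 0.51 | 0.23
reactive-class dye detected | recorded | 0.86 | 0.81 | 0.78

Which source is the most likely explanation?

source 3

By Bayes' rule with conditional independence, the unnormalized weight for each hypothesis is prior × ∏ likelihoods:
  source 3: 0.32 × 0.86 × 0.86 = 0.23667
  source 4: 0.41 × 0.51 × 0.81 = 0.16937
  source 5: 0.27 × 0.23 × 0.78 = 0.048438
Marginal likelihood of the evidence = 0.45448.
P(source 3 | evidence) ≈ 0.23667 / 0.45448 ≈ 0.521
P(source 4 | evidence) ≈ 0.16937 / 0.45448 ≈ 0.373
P(source 5 | evidence) ≈ 0.048438 / 0.45448 ≈ 0.107
The largest is 0.521, so source 3 is most probable.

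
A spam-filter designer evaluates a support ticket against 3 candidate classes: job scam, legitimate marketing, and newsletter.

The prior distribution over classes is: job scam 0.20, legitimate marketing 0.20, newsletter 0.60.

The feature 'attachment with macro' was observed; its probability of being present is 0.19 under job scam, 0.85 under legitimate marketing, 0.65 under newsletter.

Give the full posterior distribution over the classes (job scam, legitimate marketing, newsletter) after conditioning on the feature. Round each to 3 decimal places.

0.064, 0.284, 0.652

By Bayes' rule, the unnormalized weight for each hypothesis is prior × likelihood:
  job scam: 0.20 × 0.19 = 0.038
  legitimate marketing: 0.20 × 0.85 = 0.17
  newsletter: 0.60 × 0.65 = 0.39
The unnormalized weights sum to 0.598.
P(job scam | evidence) = 0.038 / 0.598 ≈ 0.064
P(legitimate marketing | evidence) = 0.17 / 0.598 ≈ 0.284
P(newsletter | evidence) = 0.39 / 0.598 ≈ 0.652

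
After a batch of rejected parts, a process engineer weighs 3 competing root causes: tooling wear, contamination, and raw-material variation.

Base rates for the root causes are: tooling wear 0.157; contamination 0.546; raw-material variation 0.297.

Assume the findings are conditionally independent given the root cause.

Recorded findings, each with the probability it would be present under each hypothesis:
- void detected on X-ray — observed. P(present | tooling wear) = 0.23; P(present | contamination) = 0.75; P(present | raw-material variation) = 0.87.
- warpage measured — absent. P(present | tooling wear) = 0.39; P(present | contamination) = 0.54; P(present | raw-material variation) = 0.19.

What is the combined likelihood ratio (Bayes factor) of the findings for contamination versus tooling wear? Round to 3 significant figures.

2.46

Take the product of per-finding likelihoods under each hypothesis (using 1 − P(present | H) for each absent finding), then divide.
  contamination: 0.75 × (1 − 0.54) = 0.345
  tooling wear: 0.23 × (1 − 0.39) = 0.1403
Bayes factor = 0.345 / 0.1403 ≈ 2.46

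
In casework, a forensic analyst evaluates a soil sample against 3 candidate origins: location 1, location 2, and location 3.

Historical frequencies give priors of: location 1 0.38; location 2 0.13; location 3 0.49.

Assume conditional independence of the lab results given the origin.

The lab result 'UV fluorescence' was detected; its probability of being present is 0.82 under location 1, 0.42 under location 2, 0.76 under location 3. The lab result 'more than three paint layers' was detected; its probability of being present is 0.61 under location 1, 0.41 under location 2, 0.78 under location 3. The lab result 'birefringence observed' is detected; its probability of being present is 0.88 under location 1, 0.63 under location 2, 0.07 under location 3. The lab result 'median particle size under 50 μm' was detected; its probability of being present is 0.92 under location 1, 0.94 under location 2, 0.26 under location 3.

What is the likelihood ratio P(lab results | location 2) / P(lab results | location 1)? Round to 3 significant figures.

0.252

The Bayes factor is the ratio of the joint likelihoods of the lab result pattern under the two hypotheses.
  location 2: 0.42 × 0.41 × 0.63 × 0.94 = 0.10198
  location 1: 0.82 × 0.61 × 0.88 × 0.92 = 0.40496
Bayes factor = 0.10198 / 0.40496 ≈ 0.252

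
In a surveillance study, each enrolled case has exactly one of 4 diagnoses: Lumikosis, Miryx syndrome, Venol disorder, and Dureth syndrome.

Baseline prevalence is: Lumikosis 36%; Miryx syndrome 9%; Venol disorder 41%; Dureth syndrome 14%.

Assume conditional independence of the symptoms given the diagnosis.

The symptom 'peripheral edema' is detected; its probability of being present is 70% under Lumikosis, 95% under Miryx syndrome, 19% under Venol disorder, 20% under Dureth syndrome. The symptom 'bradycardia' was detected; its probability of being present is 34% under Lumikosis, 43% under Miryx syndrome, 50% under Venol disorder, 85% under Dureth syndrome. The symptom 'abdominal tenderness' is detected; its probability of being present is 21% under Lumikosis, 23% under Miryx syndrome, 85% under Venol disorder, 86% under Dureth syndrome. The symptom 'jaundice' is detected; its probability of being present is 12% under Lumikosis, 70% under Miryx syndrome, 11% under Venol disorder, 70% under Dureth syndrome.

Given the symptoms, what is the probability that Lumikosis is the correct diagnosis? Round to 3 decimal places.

0.083

By Bayes' rule with conditional independence, the unnormalized weight for each hypothesis is prior × ∏ likelihoods:
  Lumikosis: 0.36 × 0.70 × 0.34 × 0.21 × 0.12 = 0.0021591
  Miryx syndrome: 0.09 × 0.95 × 0.43 × 0.23 × 0.70 = 0.0059192
  Venol disorder: 0.41 × 0.19 × 0.50 × 0.85 × 0.11 = 0.0036418
  Dureth syndrome: 0.14 × 0.20 × 0.85 × 0.86 × 0.70 = 0.014328
Marginal likelihood of the evidence = 0.026048.
P(Lumikosis | evidence) = 0.0021591 / 0.026048 ≈ 0.083.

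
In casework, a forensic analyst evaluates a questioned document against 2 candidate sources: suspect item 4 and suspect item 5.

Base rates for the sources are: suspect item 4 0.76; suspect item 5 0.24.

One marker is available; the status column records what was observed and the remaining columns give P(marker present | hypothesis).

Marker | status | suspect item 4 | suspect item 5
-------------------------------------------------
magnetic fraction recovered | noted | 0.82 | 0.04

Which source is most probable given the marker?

suspect item 4

For each hypothesis, the unnormalized posterior weight is prior × likelihood:
  suspect item 4: 0.76 × 0.82 = 0.6232
  suspect item 5: 0.24 × 0.04 = 0.0096
Normalizing constant Z = 0.6232 + 0.0096 = 0.6328.
P(suspect item 4 | evidence) ≈ 0.6232 / 0.6328 ≈ 0.985
P(suspect item 5 | evidence) ≈ 0.0096 / 0.6328 ≈ 0.015
The largest is 0.985, so suspect item 4 is most probable.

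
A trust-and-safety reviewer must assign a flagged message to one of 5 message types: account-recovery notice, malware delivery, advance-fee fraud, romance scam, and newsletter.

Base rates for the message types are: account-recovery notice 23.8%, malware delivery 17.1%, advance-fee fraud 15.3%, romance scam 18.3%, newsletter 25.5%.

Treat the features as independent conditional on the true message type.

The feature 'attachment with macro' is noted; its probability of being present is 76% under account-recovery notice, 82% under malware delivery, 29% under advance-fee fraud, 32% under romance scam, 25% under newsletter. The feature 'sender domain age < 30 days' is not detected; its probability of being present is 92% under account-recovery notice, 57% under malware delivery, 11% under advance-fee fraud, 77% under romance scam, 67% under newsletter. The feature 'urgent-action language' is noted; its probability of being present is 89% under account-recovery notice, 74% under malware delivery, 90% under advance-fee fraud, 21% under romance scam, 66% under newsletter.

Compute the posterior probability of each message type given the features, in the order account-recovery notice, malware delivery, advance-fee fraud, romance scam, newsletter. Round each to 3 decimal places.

For each hypothesis, the unnormalized posterior weight is prior × product of the feature likelihoods (using 1 − P(present | H) for each absent feature):
  account-recovery notice: 0.238 × 0.76 × (1 − 0.92) × 0.89 = 0.012879
  malware delivery: 0.171 × 0.82 × (1 − 0.57) × 0.74 = 0.044618
  advance-fee fraud: 0.153 × 0.29 × (1 − 0.11) × 0.90 = 0.03554
  romance scam: 0.183 × 0.32 × (1 − 0.77) × 0.21 = 0.0028284
  newsletter: 0.255 × 0.25 × (1 − 0.67) × 0.66 = 0.013885
Normalizing constant Z = 0.012879 + 0.044618 + 0.03554 + 0.0028284 + 0.013885 = 0.10975.
P(account-recovery notice | evidence) = 0.012879 / 0.10975 ≈ 0.117
P(malware delivery | evidence) = 0.044618 / 0.10975 ≈ 0.407
P(advance-fee fraud | evidence) = 0.03554 / 0.10975 ≈ 0.324
P(romance scam | evidence) = 0.0028284 / 0.10975 ≈ 0.026
P(newsletter | evidence) = 0.013885 / 0.10975 ≈ 0.127

0.117, 0.407, 0.324, 0.026, 0.127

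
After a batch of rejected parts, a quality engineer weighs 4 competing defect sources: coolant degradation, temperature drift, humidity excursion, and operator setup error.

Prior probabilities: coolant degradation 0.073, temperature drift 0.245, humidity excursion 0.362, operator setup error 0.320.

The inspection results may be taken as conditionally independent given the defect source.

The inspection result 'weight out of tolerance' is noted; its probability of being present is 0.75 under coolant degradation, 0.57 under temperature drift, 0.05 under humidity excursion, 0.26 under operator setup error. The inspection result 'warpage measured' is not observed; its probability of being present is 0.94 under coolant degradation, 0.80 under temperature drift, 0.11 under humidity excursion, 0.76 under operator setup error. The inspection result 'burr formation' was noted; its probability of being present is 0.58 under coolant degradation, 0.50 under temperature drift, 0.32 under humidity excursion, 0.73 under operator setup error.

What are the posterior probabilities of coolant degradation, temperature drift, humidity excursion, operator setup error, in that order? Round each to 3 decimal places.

For each hypothesis, the unnormalized posterior weight is prior × product of the inspection result likelihoods (using 1 − P(present | H) for each absent inspection result):
  coolant degradation: 0.073 × 0.75 × (1 − 0.94) × 0.58 = 0.0019053
  temperature drift: 0.245 × 0.57 × (1 − 0.80) × 0.50 = 0.013965
  humidity excursion: 0.362 × 0.05 × (1 − 0.11) × 0.32 = 0.0051549
  operator setup error: 0.320 × 0.26 × (1 − 0.76) × 0.73 = 0.014577
Marginal likelihood of the evidence = 0.035602.
P(coolant degradation | evidence) = 0.0019053 / 0.035602 ≈ 0.054
P(temperature drift | evidence) = 0.013965 / 0.035602 ≈ 0.392
P(humidity excursion | evidence) = 0.0051549 / 0.035602 ≈ 0.145
P(operator setup error | evidence) = 0.014577 / 0.035602 ≈ 0.409

0.054, 0.392, 0.145, 0.409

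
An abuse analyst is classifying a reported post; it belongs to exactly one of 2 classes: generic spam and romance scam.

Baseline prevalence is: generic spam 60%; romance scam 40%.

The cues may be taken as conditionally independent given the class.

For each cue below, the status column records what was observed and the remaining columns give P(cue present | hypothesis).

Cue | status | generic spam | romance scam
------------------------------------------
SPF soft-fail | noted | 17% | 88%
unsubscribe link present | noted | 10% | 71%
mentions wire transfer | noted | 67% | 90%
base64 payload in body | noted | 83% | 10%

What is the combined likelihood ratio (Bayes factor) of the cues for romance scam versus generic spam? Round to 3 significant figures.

5.95

Joint likelihood of the cue pattern under each hypothesis:
  romance scam: 0.88 × 0.71 × 0.90 × 0.10 = 0.056232
  generic spam: 0.17 × 0.10 × 0.67 × 0.83 = 0.0094537
Bayes factor = 0.056232 / 0.0094537 ≈ 5.95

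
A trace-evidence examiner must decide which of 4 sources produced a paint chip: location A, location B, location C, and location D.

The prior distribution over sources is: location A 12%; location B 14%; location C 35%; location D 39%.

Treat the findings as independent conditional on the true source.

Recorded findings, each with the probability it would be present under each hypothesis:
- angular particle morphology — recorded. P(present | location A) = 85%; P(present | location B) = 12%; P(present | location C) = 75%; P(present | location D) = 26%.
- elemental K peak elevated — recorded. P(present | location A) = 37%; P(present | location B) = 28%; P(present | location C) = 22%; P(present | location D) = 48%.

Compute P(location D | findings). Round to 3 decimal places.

For each hypothesis, the unnormalized posterior weight is prior × product of the finding likelihoods:
  location A: 0.12 × 0.85 × 0.37 = 0.03774
  location B: 0.14 × 0.12 × 0.28 = 0.004704
  location C: 0.35 × 0.75 × 0.22 = 0.05775
  location D: 0.39 × 0.26 × 0.48 = 0.048672
Marginal likelihood of the evidence = 0.14887.
P(location D | evidence) = 0.048672 / 0.14887 ≈ 0.327.

0.327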